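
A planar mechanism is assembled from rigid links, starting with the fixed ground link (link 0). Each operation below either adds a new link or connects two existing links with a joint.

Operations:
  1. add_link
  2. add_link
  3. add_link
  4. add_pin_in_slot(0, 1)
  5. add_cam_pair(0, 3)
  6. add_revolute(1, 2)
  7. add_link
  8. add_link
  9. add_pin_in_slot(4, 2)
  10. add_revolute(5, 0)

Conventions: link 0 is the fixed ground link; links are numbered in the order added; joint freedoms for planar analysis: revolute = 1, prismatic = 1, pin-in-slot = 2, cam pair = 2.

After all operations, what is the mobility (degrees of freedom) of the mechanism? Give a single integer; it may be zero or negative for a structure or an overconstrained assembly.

L=1 J1=0 J2=0
add link → L=2 J1=0 J2=0
add link → L=3 J1=0 J2=0
add link → L=4 J1=0 J2=0
PS@0,1 dof=2 J2 → L=4 J1=0 J2=1
C@0,3 dof=2 J2 → L=4 J1=0 J2=2
R@1,2 dof=1 J1 → L=4 J1=1 J2=2
add link → L=5 J1=1 J2=2
add link → L=6 J1=1 J2=2
PS@4,2 dof=2 J2 → L=6 J1=1 J2=3
R@5,0 dof=1 J1 → L=6 J1=2 J2=3
M=3(L−1)−2J1−J2=3·5−2·2−3=8

M = 8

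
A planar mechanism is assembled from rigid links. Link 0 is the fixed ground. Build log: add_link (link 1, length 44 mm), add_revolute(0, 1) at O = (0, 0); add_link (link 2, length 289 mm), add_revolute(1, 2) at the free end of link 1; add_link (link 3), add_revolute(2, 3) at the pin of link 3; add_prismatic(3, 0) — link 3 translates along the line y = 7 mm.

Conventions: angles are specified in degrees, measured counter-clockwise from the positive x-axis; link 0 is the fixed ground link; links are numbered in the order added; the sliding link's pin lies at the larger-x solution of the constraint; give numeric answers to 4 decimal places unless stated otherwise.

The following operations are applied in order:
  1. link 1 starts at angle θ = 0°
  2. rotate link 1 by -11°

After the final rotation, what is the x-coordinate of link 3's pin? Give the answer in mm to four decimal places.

geometry: r = 44 mm, L = 289 mm, e = 7 mm; θ starts at 0°
rotate link 1 by -11°: θ ← 0° -11° = -11°
crank pin P = (r cos θ, r sin θ) = (43.191596, -8.395596)
h = r sin θ − e = -8.395596 − 7 = -15.395596
x = r cos θ + √(L² − h²) = 43.191596 + 288.589632 = 331.781228

331.7812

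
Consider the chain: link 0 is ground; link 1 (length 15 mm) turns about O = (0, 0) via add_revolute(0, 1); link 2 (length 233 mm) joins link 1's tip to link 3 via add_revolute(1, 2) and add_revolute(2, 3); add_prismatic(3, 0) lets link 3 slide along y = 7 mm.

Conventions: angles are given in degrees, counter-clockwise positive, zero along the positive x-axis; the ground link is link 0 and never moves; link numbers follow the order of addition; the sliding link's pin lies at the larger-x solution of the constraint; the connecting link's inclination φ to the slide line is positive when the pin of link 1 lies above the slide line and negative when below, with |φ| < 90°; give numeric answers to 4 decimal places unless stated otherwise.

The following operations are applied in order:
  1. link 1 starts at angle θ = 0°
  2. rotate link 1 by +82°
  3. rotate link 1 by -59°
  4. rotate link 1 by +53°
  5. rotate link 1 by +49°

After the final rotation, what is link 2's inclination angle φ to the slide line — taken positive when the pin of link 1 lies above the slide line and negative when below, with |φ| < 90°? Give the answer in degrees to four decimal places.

geometry: r = 15 mm, L = 233 mm, e = 7 mm; θ starts at 0°
rotate link 1 by +82°: θ ← 0° +82° = 82°
rotate link 1 by -59°: θ ← 82° -59° = 23°
rotate link 1 by +53°: θ ← 23° +53° = 76°
rotate link 1 by +49°: θ ← 76° +49° = 125°
h = r sin θ − e = 12.287281 − 7 = 5.287281
sin φ = h / L = 5.287281 / 233 = 0.02269219
φ = arcsin(0.02269219) = 1.300278°

1.3003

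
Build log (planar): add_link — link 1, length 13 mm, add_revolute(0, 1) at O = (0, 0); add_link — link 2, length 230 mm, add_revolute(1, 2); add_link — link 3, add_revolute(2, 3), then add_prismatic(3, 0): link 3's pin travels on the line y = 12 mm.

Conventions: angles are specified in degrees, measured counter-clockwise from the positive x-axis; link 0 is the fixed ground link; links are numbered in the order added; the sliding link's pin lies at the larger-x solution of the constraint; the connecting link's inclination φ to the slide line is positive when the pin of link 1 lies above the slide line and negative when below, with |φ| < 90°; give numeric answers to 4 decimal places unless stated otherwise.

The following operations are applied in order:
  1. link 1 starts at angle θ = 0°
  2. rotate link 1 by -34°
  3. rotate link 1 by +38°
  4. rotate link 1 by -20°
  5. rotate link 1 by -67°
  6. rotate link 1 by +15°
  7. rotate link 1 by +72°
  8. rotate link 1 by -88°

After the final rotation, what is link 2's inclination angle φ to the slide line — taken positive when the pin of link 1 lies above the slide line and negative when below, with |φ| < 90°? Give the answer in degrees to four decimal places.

geometry: r = 13 mm, L = 230 mm, e = 12 mm; θ starts at 0°
rotate link 1 by -34°: θ ← 0° -34° = -34°
rotate link 1 by +38°: θ ← -34° +38° = 4°
rotate link 1 by -20°: θ ← 4° -20° = -16°
rotate link 1 by -67°: θ ← -16° -67° = -83°
rotate link 1 by +15°: θ ← -83° +15° = -68°
rotate link 1 by +72°: θ ← -68° +72° = 4°
rotate link 1 by -88°: θ ← 4° -88° = -84°
h = r sin θ − e = -12.928785 − 12 = -24.928785
sin φ = h / L = -24.928785 / 230 = -0.10838602
φ = arcsin(-0.10838602) = -6.222285°

-6.2223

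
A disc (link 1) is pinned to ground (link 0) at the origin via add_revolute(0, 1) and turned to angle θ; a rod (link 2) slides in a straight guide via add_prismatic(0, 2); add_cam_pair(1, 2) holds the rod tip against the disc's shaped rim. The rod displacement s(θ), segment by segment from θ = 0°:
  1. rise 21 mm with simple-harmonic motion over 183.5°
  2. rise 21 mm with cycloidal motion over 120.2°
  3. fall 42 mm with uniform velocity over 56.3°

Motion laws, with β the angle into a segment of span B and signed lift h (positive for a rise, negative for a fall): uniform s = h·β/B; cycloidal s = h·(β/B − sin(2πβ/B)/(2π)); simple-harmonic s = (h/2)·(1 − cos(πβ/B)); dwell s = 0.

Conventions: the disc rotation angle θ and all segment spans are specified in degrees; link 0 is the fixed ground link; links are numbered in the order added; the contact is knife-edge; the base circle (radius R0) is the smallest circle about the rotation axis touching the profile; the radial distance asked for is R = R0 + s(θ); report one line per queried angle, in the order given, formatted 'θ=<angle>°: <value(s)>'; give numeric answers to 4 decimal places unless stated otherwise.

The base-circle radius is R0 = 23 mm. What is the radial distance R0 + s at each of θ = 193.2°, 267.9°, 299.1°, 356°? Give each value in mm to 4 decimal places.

segment 1 (0° to 183.5°, simple-harmonic, h = 21) is passed completely: s = 0.0000 + (21) = 21.0000
θ = 193.2° falls in segment 2 (183.5° to 303.7°, cycloidal, h = 21): β = 193.2 − 183.5 = 9.7°, B = 120.2°; Δs = 21·(0.0807 − sin(2π·0.0807)/(2π)) = 0.0717; s = 21.0000 + 0.0717 = 21.0717
θ = 267.9° falls in segment 2 (183.5° to 303.7°, cycloidal, h = 21): β = 267.9 − 183.5 = 84.4°, B = 120.2°; Δs = 21·(0.7022 − sin(2π·0.7022)/(2π)) = 17.9378; s = 21.0000 + 17.9378 = 38.9378
θ = 299.1° falls in segment 2 (183.5° to 303.7°, cycloidal, h = 21): β = 299.1 − 183.5 = 115.6°, B = 120.2°; Δs = 21·(0.9617 − sin(2π·0.9617)/(2π)) = 20.9923; s = 21.0000 + 20.9923 = 41.9923
segment 2 (183.5° to 303.7°, cycloidal, h = 21) is passed completely: s = 21.0000 + (21) = 42.0000
θ = 356° falls in segment 3 (303.7° to 360°, uniform, h = -42): β = 356 − 303.7 = 52.3°, B = 56.3°; Δs = -42·52.3/56.3 = -39.0160; s = 42.0000 − 39.0160 = 2.9840
θ=193.2°: R = R0 + s = 23 + 21.0717 = 44.0717
θ=267.9°: R = R0 + s = 23 + 38.9378 = 61.9378
θ=299.1°: R = R0 + s = 23 + 41.9923 = 64.9923
θ=356°: R = R0 + s = 23 + 2.9840 = 25.9840

θ=193.2°: 44.0717
θ=267.9°: 61.9378
θ=299.1°: 64.9923
θ=356°: 25.9840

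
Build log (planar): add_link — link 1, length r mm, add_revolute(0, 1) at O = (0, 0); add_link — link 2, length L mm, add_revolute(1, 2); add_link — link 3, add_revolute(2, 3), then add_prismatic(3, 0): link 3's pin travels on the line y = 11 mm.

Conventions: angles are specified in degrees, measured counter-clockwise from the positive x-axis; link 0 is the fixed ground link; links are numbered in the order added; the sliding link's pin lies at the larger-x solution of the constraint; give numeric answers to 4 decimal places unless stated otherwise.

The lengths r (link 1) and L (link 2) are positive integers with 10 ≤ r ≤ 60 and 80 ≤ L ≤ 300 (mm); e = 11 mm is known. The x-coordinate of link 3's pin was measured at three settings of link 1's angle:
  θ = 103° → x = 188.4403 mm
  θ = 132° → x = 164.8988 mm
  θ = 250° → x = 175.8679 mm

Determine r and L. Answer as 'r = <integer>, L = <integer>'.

constraint per measurement: (x − r cos θ)² + (r sin θ − e)² = L²
subtracting the θ₁ and θ₂ equations cancels the r² and L² terms:
r = (x₁² − x₂²) / (2[(x₁cos θ₁ + e sin θ₁) − (x₂cos θ₂ + e sin θ₂)]) = 59.0002 → r = 59
L² = (x₁ − r cos θ₁)² + (r sin θ₁ − e)² = 42849.0159 → L = 207.0000 → L = 207
check at θ₃=250°: x = 175.8679 (printed 175.8679) ✓

r = 59, L = 207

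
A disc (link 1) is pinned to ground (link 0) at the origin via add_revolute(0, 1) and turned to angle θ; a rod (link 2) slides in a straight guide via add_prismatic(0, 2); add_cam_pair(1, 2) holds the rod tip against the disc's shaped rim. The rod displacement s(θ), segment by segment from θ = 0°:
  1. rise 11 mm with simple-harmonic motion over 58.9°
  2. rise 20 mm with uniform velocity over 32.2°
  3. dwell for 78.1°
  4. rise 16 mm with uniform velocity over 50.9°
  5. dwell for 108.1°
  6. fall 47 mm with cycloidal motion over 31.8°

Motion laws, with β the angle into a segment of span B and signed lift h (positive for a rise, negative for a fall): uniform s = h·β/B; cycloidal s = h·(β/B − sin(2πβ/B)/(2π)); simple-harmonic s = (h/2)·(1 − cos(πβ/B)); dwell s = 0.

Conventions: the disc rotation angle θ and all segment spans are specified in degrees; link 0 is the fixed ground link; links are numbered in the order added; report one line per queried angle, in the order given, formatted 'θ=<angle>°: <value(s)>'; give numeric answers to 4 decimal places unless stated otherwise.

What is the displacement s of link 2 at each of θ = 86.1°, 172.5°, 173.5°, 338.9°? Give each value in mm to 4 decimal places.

segment 1 (0° to 58.9°, simple-harmonic, h = 11) is passed completely: s = 0.0000 + (11) = 11.0000
θ = 86.1° falls in segment 2 (58.9° to 91.1°, uniform, h = 20): β = 86.1 − 58.9 = 27.2°, B = 32.2°; Δs = 20·27.2/32.2 = 16.8944; s = 11.0000 + 16.8944 = 27.8944
segment 2 (58.9° to 91.1°, uniform, h = 20) is passed completely: s = 11.0000 + (20) = 31.0000
segment 3 (91.1° to 169.2°, dwell): s unchanged at 31.0000
θ = 172.5° falls in segment 4 (169.2° to 220.1°, uniform, h = 16): β = 172.5 − 169.2 = 3.3°, B = 50.9°; Δs = 16·3.3/50.9 = 1.0373; s = 31.0000 + 1.0373 = 32.0373
θ = 173.5° falls in segment 4 (169.2° to 220.1°, uniform, h = 16): β = 173.5 − 169.2 = 4.3°, B = 50.9°; Δs = 16·4.3/50.9 = 1.3517; s = 31.0000 + 1.3517 = 32.3517
segment 4 (169.2° to 220.1°, uniform, h = 16) is passed completely: s = 31.0000 + (16) = 47.0000
segment 5 (220.1° to 328.2°, dwell): s unchanged at 47.0000
θ = 338.9° falls in segment 6 (328.2° to 360°, cycloidal, h = -47): β = 338.9 − 328.2 = 10.7°, B = 31.8°; Δs = -47·(0.3365 − sin(2π·0.3365)/(2π)) = -9.4115; s = 47.0000 − 9.4115 = 37.5885

θ=86.1°: 27.8944
θ=172.5°: 32.0373
θ=173.5°: 32.3517
θ=338.9°: 37.5885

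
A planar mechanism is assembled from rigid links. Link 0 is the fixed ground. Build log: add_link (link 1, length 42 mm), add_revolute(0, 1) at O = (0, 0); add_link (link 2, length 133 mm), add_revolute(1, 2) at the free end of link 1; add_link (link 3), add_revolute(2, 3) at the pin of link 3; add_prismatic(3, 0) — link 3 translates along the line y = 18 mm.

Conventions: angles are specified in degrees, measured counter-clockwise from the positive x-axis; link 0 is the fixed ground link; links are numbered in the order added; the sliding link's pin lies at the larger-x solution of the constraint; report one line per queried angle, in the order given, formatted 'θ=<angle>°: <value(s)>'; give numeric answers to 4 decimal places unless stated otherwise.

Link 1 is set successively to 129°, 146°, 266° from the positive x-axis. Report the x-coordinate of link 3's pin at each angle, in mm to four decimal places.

geometry: r = 42 mm, L = 133 mm, e = 18 mm
θ=129°: crank pin P = (r cos θ, r sin θ) = (-26.431456, 32.640130)
θ=129°: h = r sin θ − e = 32.640130 − 18 = 14.640130
θ=129°: x = r cos θ + √(L² − h²) = -26.431456 + 132.191780 = 105.760323
θ=146°: crank pin P = (r cos θ, r sin θ) = (-34.819578, 23.486102)
θ=146°: h = r sin θ − e = 23.486102 − 18 = 5.486102
θ=146°: x = r cos θ + √(L² − h²) = -34.819578 + 132.886804 = 98.067226
θ=266°: crank pin P = (r cos θ, r sin θ) = (-2.929772, -41.897690)
θ=266°: h = r sin θ − e = -41.897690 − 18 = -59.897690
θ=266°: x = r cos θ + √(L² − h²) = -2.929772 + 118.748755 = 115.818983

θ=129°: 105.7603
θ=146°: 98.0672
θ=266°: 115.8190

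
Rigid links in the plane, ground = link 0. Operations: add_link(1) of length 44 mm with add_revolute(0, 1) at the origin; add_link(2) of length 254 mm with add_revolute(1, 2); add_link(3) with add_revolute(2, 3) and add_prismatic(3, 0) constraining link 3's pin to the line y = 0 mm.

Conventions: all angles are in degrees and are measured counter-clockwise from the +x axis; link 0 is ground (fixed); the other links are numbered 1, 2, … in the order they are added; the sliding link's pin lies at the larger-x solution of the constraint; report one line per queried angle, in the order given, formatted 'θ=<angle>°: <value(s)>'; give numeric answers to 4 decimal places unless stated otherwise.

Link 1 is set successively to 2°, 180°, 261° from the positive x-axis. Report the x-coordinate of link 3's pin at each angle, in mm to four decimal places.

geometry: r = 44 mm, L = 254 mm, e = 0 mm
θ=2°: crank pin P = (r cos θ, r sin θ) = (43.973196, 1.535578)
θ=2°: h = r sin θ − e = 1.535578 − 0 = 1.535578
θ=2°: x = r cos θ + √(L² − h²) = 43.973196 + 253.995358 = 297.968555
θ=180°: crank pin P = (r cos θ, r sin θ) = (-44.000000, 0.000000)
θ=180°: h = r sin θ − e = 0.000000 − 0 = 0.000000
θ=180°: x = r cos θ + √(L² − h²) = -44.000000 + 254.000000 = 210.000000
θ=261°: crank pin P = (r cos θ, r sin θ) = (-6.883116, -43.458287)
θ=261°: h = r sin θ − e = -43.458287 − 0 = -43.458287
θ=261°: x = r cos θ + √(L² − h²) = -6.883116 + 250.254625 = 243.371508

θ=2°: 297.9686
θ=180°: 210.0000
θ=261°: 243.3715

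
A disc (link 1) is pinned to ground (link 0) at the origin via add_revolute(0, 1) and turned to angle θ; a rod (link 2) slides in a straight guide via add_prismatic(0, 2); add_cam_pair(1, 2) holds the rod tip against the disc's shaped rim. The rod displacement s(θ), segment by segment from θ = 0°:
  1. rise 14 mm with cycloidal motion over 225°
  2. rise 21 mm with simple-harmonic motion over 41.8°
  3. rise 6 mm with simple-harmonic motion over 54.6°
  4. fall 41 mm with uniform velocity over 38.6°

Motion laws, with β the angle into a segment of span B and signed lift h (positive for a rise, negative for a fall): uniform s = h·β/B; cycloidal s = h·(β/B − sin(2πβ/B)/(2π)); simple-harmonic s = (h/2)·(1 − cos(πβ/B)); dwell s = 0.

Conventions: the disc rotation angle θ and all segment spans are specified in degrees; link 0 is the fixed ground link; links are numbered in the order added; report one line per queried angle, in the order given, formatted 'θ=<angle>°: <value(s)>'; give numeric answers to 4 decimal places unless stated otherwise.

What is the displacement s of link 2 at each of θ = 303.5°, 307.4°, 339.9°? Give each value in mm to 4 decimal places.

segment 1 (0° to 225°, cycloidal, h = 14) is passed completely: s = 0.0000 + (14) = 14.0000
segment 2 (225° to 266.8°, simple-harmonic, h = 21) is passed completely: s = 14.0000 + (21) = 35.0000
θ = 303.5° falls in segment 3 (266.8° to 321.4°, simple-harmonic, h = 6): β = 303.5 − 266.8 = 36.7°, B = 54.6°; Δs = 6/2·(1 − cos(π·0.6722)) = 4.5446; s = 35.0000 + 4.5446 = 39.5446
θ = 307.4° falls in segment 3 (266.8° to 321.4°, simple-harmonic, h = 6): β = 307.4 − 266.8 = 40.6°, B = 54.6°; Δs = 6/2·(1 − cos(π·0.7436)) = 5.0782; s = 35.0000 + 5.0782 = 40.0782
segment 3 (266.8° to 321.4°, simple-harmonic, h = 6) is passed completely: s = 35.0000 + (6) = 41.0000
θ = 339.9° falls in segment 4 (321.4° to 360°, uniform, h = -41): β = 339.9 − 321.4 = 18.5°, B = 38.6°; Δs = -41·18.5/38.6 = -19.6503; s = 41.0000 − 19.6503 = 21.3497

θ=303.5°: 39.5446
θ=307.4°: 40.0782
θ=339.9°: 21.3497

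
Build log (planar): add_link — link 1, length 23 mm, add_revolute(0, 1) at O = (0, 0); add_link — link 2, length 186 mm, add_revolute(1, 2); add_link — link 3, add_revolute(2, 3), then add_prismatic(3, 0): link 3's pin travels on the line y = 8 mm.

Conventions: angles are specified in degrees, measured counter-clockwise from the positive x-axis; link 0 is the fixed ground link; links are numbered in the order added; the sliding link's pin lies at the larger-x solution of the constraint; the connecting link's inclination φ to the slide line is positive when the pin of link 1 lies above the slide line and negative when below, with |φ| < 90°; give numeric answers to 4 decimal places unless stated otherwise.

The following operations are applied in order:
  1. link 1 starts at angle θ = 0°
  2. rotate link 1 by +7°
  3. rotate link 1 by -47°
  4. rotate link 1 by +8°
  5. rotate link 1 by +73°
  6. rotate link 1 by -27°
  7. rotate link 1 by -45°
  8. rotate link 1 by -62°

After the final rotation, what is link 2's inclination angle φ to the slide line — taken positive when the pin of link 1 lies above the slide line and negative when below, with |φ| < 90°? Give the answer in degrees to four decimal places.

geometry: r = 23 mm, L = 186 mm, e = 8 mm; θ starts at 0°
rotate link 1 by +7°: θ ← 0° +7° = 7°
rotate link 1 by -47°: θ ← 7° -47° = -40°
rotate link 1 by +8°: θ ← -40° +8° = -32°
rotate link 1 by +73°: θ ← -32° +73° = 41°
rotate link 1 by -27°: θ ← 41° -27° = 14°
rotate link 1 by -45°: θ ← 14° -45° = -31°
rotate link 1 by -62°: θ ← -31° -62° = -93°
h = r sin θ − e = -22.968479 − 8 = -30.968479
sin φ = h / L = -30.968479 / 186 = -0.16649720
φ = arcsin(-0.16649720) = -9.584221°

-9.5842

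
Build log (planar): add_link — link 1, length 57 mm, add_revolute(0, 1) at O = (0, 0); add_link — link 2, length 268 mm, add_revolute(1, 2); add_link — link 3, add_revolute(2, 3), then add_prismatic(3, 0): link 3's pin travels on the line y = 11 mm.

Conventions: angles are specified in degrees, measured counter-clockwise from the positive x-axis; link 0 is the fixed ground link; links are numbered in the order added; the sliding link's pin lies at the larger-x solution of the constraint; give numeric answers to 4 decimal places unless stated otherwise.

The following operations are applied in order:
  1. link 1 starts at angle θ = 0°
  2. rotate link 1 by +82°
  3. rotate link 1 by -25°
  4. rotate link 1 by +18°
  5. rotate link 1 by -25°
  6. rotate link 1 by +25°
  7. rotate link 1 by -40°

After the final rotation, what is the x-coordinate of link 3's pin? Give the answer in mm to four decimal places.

geometry: r = 57 mm, L = 268 mm, e = 11 mm; θ starts at 0°
rotate link 1 by +82°: θ ← 0° +82° = 82°
rotate link 1 by -25°: θ ← 82° -25° = 57°
rotate link 1 by +18°: θ ← 57° +18° = 75°
rotate link 1 by -25°: θ ← 75° -25° = 50°
rotate link 1 by +25°: θ ← 50° +25° = 75°
rotate link 1 by -40°: θ ← 75° -40° = 35°
crank pin P = (r cos θ, r sin θ) = (46.691667, 32.693857)
h = r sin θ − e = 32.693857 − 11 = 21.693857
x = r cos θ + √(L² − h²) = 46.691667 + 267.120528 = 313.812195

313.8122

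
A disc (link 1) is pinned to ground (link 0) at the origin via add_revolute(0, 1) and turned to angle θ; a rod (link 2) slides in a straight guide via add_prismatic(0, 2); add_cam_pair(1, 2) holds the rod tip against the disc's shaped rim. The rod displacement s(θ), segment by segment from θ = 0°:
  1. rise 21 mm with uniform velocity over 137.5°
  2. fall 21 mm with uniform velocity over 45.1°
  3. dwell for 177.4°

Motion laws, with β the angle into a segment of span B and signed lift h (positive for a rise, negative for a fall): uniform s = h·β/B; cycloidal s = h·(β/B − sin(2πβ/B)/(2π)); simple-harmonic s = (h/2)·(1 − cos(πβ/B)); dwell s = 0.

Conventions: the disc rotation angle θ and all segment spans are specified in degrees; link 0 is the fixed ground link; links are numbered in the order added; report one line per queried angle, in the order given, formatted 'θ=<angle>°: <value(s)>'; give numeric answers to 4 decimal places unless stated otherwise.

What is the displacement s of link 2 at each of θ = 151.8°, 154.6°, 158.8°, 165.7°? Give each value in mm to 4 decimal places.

segment 1 (0° to 137.5°, uniform, h = 21) is passed completely: s = 0.0000 + (21) = 21.0000
θ = 151.8° falls in segment 2 (137.5° to 182.6°, uniform, h = -21): β = 151.8 − 137.5 = 14.3°, B = 45.1°; Δs = -21·14.3/45.1 = -6.6585; s = 21.0000 − 6.6585 = 14.3415
θ = 154.6° falls in segment 2 (137.5° to 182.6°, uniform, h = -21): β = 154.6 − 137.5 = 17.1°, B = 45.1°; Δs = -21·17.1/45.1 = -7.9623; s = 21.0000 − 7.9623 = 13.0377
θ = 158.8° falls in segment 2 (137.5° to 182.6°, uniform, h = -21): β = 158.8 − 137.5 = 21.3°, B = 45.1°; Δs = -21·21.3/45.1 = -9.9180; s = 21.0000 − 9.9180 = 11.0820
θ = 165.7° falls in segment 2 (137.5° to 182.6°, uniform, h = -21): β = 165.7 − 137.5 = 28.2°, B = 45.1°; Δs = -21·28.2/45.1 = -13.1308; s = 21.0000 − 13.1308 = 7.8692

θ=151.8°: 14.3415
θ=154.6°: 13.0377
θ=158.8°: 11.0820
θ=165.7°: 7.8692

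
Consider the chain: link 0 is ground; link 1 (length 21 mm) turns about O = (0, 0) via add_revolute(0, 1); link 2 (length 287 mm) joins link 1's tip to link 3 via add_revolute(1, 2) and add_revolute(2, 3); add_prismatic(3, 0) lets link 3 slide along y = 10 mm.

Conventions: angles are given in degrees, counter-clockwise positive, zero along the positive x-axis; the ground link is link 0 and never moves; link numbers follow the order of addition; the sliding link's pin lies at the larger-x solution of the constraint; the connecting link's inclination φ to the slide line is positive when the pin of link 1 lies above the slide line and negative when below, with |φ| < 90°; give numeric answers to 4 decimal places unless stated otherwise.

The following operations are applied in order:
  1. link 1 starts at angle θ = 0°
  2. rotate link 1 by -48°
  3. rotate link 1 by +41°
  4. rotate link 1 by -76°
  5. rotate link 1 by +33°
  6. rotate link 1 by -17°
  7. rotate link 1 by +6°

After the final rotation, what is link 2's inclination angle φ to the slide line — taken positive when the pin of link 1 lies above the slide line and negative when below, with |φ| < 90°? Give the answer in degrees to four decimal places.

geometry: r = 21 mm, L = 287 mm, e = 10 mm; θ starts at 0°
rotate link 1 by -48°: θ ← 0° -48° = -48°
rotate link 1 by +41°: θ ← -48° +41° = -7°
rotate link 1 by -76°: θ ← -7° -76° = -83°
rotate link 1 by +33°: θ ← -83° +33° = -50°
rotate link 1 by -17°: θ ← -50° -17° = -67°
rotate link 1 by +6°: θ ← -67° +6° = -61°
h = r sin θ − e = -18.367014 − 10 = -28.367014
sin φ = h / L = -28.367014 / 287 = -0.09883977
φ = arcsin(-0.09883977) = -5.672363°

-5.6724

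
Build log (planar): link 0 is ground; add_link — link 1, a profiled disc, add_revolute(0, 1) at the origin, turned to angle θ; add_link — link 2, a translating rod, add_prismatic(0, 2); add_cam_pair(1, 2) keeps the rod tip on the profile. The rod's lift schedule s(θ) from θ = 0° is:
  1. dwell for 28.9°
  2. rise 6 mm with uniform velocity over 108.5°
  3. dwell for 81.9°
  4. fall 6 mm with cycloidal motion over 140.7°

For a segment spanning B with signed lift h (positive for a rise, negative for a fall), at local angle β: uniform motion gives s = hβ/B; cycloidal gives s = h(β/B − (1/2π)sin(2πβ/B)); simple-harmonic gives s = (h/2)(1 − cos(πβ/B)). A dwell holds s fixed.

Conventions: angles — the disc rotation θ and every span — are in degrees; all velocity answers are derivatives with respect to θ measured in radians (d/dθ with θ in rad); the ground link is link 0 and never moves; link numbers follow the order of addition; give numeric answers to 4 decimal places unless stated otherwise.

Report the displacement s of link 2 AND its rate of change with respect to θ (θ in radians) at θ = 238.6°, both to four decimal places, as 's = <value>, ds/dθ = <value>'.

seg 1 [0°–28.9°] dwell: s stays 0.0000
seg 2 [28.9°–137.4°] uniform, h=6: full span → s += 6 → s = 6.0000
seg 3 [137.4°–219.3°] dwell: s stays 6.0000
seg 4 [219.3°–360°] cycloidal, h=-6: θ=238.6° here. β=19.3, B=140.7. -6·(0.1372 − sin(2π·0.1372)/(2π)) = -0.0982 → s = 5.9018
velocity in seg [219.3°–360°] (cycloidal), θ in radians: β = 19.3° = 0.3368 rad, B = 140.7° = 2.4557 rad; ds/dθ = (h/B)(1 − cos(2πβ/B)) = ((-6)/2.4557)(1 − cos(2π·0.1372)) = -0.852676 mm/rad

s = 5.9018, ds/dθ = -0.8527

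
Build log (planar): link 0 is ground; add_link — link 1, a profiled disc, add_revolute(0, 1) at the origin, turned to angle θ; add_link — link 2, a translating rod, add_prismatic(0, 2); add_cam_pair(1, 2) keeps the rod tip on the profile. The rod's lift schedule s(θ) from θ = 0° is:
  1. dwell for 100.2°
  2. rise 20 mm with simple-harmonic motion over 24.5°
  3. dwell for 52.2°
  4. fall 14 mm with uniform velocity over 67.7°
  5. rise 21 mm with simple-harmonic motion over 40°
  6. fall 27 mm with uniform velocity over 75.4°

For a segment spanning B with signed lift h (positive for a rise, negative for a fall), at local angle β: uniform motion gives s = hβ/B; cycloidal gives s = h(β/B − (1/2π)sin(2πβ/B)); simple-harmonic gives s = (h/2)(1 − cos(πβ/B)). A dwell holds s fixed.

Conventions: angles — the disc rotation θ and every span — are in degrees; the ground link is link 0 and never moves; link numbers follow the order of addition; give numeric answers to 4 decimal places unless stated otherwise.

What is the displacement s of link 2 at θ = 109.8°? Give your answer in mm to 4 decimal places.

seg 1 [0°–100.2°] dwell: s stays 0.0000
seg 2 [100.2°–124.7°] simple-harmonic, h=20: θ=109.8° here. β=9.6, B=24.5. 20/2·(1 − cos(π·0.3918)) = 6.6670 → s = 6.6670

6.6670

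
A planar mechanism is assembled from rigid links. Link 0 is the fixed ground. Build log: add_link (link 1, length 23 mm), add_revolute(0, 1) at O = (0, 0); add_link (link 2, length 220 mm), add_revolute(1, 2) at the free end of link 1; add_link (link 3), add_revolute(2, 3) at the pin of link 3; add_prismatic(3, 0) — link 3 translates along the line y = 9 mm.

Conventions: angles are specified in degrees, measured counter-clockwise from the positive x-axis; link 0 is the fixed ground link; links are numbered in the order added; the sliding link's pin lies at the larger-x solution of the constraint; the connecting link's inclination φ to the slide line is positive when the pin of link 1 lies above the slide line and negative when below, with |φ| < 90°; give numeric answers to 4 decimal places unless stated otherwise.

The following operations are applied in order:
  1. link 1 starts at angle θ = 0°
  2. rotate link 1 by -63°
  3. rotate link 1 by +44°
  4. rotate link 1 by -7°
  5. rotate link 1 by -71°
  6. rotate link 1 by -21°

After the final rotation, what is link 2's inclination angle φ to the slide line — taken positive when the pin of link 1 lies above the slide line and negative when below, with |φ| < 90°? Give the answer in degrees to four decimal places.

geometry: r = 23 mm, L = 220 mm, e = 9 mm; θ starts at 0°
rotate link 1 by -63°: θ ← 0° -63° = -63°
rotate link 1 by +44°: θ ← -63° +44° = -19°
rotate link 1 by -7°: θ ← -19° -7° = -26°
rotate link 1 by -71°: θ ← -26° -71° = -97°
rotate link 1 by -21°: θ ← -97° -21° = -118°
h = r sin θ − e = -20.307795 − 9 = -29.307795
sin φ = h / L = -29.307795 / 220 = -0.13321725
φ = arcsin(-0.13321725) = -7.655545°

-7.6555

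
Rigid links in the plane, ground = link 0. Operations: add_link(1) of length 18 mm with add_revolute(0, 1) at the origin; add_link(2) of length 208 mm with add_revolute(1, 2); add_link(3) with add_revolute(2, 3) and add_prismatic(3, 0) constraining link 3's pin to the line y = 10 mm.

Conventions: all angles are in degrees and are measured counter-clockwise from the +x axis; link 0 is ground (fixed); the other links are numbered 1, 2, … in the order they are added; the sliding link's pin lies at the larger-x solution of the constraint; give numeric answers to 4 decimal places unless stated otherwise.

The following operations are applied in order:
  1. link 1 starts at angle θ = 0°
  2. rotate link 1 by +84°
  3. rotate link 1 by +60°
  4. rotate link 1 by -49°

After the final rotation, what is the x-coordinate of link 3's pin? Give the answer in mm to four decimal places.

geometry: r = 18 mm, L = 208 mm, e = 10 mm; θ starts at 0°
rotate link 1 by +84°: θ ← 0° +84° = 84°
rotate link 1 by +60°: θ ← 84° +60° = 144°
rotate link 1 by -49°: θ ← 144° -49° = 95°
crank pin P = (r cos θ, r sin θ) = (-1.568803, 17.931505)
h = r sin θ − e = 17.931505 − 10 = 7.931505
x = r cos θ + √(L² − h²) = -1.568803 + 207.848722 = 206.279919

206.2799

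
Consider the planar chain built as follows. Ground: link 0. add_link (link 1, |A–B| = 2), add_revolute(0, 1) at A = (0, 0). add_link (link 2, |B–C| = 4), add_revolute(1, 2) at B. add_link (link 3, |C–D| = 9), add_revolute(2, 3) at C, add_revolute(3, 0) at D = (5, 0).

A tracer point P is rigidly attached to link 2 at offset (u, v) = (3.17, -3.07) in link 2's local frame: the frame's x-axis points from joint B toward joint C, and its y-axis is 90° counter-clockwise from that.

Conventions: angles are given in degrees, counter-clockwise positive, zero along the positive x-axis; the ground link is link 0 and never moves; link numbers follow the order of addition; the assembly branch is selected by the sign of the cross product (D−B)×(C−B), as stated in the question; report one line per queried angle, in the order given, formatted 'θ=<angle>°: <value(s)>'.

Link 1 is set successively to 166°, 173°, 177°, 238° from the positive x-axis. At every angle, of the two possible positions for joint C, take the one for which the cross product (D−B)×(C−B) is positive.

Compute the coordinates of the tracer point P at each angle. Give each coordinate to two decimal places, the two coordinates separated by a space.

A=(0,0), D=(5.00,0)
θ=166°: B = A + 2.00·(cos166°, sin166°) = (-1.9406, 0.4838)
θ=166°: |BD| = 6.9574
θ=166°: circle(B,4.00) ∩ circle(D,9.00): a=-1.1925, h=3.8181
θ=166°:   candidates: C₊=(-2.8647,4.3756) cross=26.564; C₋=(-3.3958,-3.2421) cross=-26.564
θ=166°:   branch + wants cross > 0 → take C=(-2.8647,4.3756) (cross=26.564)
θ=166°: ex = (C−B)/|BC| = (-0.2310,0.9729); ey = (-0.9729,-0.2310)
θ=166°: P = B + 3.17·ex + -3.07·ey = (0.3140,4.2774)
θ=173°: B = A + 2.00·(cos173°, sin173°) = (-1.9851, 0.2437)
θ=173°: |BD| = 6.9893
θ=173°: circle(B,4.00) ∩ circle(D,9.00): a=-1.1553, h=3.8295
θ=173°:   candidates: C₊=(-3.0061,4.1112) cross=26.766; C₋=(-3.2732,-3.5432) cross=-26.766
θ=173°:   branch + wants cross > 0 → take C=(-3.0061,4.1112) (cross=26.766)
θ=173°: ex = (C−B)/|BC| = (-0.2553,0.9669); ey = (-0.9669,-0.2553)
θ=173°: P = B + 3.17·ex + -3.07·ey = (0.1741,4.0924)
θ=177°: B = A + 2.00·(cos177°, sin177°) = (-1.9973, 0.1047)
θ=177°: |BD| = 6.9980
θ=177°: circle(B,4.00) ∩ circle(D,9.00): a=-1.1451, h=3.8326
θ=177°:   candidates: C₊=(-3.0849,3.9540) cross=26.821; C₋=(-3.1996,-3.7104) cross=-26.821
θ=177°:   branch + wants cross > 0 → take C=(-3.0849,3.9540) (cross=26.821)
θ=177°: ex = (C−B)/|BC| = (-0.2719,0.9623); ey = (-0.9623,-0.2719)
θ=177°: P = B + 3.17·ex + -3.07·ey = (0.0951,3.9900)
θ=238°: B = A + 2.00·(cos238°, sin238°) = (-1.0598, -1.6961)
θ=238°: |BD| = 6.2927
θ=238°: circle(B,4.00) ∩ circle(D,9.00): a=-2.0183, h=3.4535
θ=238°:   candidates: C₊=(-3.9343,1.0855) cross=21.732; C₋=(-2.0727,-5.5657) cross=-21.732
θ=238°:   branch + wants cross > 0 → take C=(-3.9343,1.0855) (cross=21.732)
θ=238°: ex = (C−B)/|BC| = (-0.7186,0.6954); ey = (-0.6954,-0.7186)
θ=238°: P = B + 3.17·ex + -3.07·ey = (-1.2029,2.7145)

θ=166°: 0.31 4.28
θ=173°: 0.17 4.09
θ=177°: 0.10 3.99
θ=238°: -1.20 2.71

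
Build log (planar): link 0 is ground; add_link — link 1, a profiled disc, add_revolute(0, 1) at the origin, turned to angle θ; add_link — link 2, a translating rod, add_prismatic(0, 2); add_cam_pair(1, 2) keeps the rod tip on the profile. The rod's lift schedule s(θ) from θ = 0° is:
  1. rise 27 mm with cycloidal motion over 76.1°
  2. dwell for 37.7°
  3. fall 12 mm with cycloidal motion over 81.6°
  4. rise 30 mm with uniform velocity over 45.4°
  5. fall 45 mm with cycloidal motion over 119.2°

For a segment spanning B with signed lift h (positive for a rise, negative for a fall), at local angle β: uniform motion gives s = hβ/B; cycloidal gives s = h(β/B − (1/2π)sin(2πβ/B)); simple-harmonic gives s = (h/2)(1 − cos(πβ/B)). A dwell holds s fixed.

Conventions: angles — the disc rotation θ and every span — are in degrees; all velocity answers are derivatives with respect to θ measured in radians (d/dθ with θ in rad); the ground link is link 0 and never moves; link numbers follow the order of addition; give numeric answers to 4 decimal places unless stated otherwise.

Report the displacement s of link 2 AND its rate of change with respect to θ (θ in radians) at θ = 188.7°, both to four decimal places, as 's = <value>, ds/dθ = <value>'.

seg 1 [0°–76.1°] cycloidal, h=27: full span → s += 27 → s = 27.0000
seg 2 [76.1°–113.8°] dwell: s stays 27.0000
seg 3 [113.8°–195.4°] cycloidal, h=-12: θ=188.7° here. β=74.9, B=81.6. -12·(0.9179 − sin(2π·0.9179)/(2π)) = -11.9569 → s = 15.0431
velocity in seg [113.8°–195.4°] (cycloidal), θ in radians: β = 74.9° = 1.3073 rad, B = 81.6° = 1.4242 rad; ds/dθ = (h/B)(1 − cos(2πβ/B)) = ((-12)/1.4242)(1 − cos(2π·0.9179)) = -1.096627 mm/rad

s = 15.0431, ds/dθ = -1.0966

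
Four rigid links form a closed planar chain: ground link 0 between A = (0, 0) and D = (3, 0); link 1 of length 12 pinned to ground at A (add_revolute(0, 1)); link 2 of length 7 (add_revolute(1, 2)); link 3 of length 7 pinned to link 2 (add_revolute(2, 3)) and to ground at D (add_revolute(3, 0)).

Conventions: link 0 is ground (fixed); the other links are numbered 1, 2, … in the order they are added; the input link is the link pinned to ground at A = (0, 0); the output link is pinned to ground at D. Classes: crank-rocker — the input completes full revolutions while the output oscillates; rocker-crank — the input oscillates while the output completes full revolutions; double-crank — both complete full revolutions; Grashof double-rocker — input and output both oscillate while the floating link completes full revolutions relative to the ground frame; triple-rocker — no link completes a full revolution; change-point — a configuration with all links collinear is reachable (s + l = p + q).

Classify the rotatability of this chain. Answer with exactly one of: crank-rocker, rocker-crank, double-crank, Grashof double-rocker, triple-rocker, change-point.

lengths: ground=3, input=12, coupler=7, output=7
sorted: s=3 (shortest), l=12 (longest), p+q=14
s + l = 15 vs p + q = 14
s + l > p + q → non-Grashof → no link fully rotates → triple-rocker

triple-rocker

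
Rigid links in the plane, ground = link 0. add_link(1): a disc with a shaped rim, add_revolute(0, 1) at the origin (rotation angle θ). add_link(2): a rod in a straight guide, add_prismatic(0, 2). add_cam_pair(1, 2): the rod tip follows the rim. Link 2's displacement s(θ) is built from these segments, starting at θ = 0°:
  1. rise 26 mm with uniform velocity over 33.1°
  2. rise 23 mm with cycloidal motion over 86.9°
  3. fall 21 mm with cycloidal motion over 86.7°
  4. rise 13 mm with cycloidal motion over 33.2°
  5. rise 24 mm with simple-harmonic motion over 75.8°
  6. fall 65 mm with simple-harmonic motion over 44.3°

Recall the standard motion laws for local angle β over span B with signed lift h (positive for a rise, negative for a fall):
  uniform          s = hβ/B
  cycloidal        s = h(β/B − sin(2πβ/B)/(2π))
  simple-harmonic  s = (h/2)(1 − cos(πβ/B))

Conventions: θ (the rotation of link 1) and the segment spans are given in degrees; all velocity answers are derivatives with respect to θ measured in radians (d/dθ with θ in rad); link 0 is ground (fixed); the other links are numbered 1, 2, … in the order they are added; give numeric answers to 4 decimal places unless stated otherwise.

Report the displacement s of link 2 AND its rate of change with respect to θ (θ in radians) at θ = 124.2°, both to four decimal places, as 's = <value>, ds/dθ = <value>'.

segment 1 (0° to 33.1°, uniform, h = 26) is passed completely: s = 0.0000 + (26) = 26.0000
segment 2 (33.1° to 120°, cycloidal, h = 23) is passed completely: s = 26.0000 + (23) = 49.0000
θ = 124.2° falls in segment 3 (120° to 206.7°, cycloidal, h = -21): β = 124.2 − 120 = 4.2°, B = 86.7°; Δs = -21·(0.0484 − sin(2π·0.0484)/(2π)) = -0.0156; s = 49.0000 − 0.0156 = 48.9844
velocity in seg [120°–206.7°] (cycloidal), θ in radians: β = 4.2° = 0.0733 rad, B = 86.7° = 1.5132 rad; ds/dθ = (h/B)(1 − cos(2πβ/B)) = ((-21)/1.5132)(1 − cos(2π·0.0484)) = -0.637907 mm/rad

s = 48.9844, ds/dθ = -0.6379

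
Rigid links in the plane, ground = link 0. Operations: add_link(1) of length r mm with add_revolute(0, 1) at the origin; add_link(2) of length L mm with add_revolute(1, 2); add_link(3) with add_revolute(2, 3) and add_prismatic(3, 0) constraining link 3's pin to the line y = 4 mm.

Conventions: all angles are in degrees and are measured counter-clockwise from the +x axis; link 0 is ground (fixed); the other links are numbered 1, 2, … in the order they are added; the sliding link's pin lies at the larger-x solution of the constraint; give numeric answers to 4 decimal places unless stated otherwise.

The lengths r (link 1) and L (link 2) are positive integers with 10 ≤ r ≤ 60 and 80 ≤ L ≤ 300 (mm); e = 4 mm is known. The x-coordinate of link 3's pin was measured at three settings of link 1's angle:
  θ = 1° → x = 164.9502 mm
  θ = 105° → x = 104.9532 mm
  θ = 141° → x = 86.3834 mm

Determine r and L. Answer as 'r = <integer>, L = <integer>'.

constraint per measurement: (x − r cos θ)² + (r sin θ − e)² = L²
subtracting the θ₁ and θ₂ equations cancels the r² and L² terms:
r = (x₁² − x₂²) / (2[(x₁cos θ₁ + e sin θ₁) − (x₂cos θ₂ + e sin θ₂)]) = 43.0000 → r = 43
L² = (x₁ − r cos θ₁)² + (r sin θ₁ − e)² = 14884.0082 → L = 122.0000 → L = 122
check at θ₃=141°: x = 86.3834 (printed 86.3834) ✓

r = 43, L = 122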